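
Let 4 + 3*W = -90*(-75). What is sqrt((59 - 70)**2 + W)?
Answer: sqrt(21327)/3 ≈ 48.679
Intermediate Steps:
W = 6746/3 (W = -4/3 + (-90*(-75))/3 = -4/3 + (1/3)*6750 = -4/3 + 2250 = 6746/3 ≈ 2248.7)
sqrt((59 - 70)**2 + W) = sqrt((59 - 70)**2 + 6746/3) = sqrt((-11)**2 + 6746/3) = sqrt(121 + 6746/3) = sqrt(7109/3) = sqrt(21327)/3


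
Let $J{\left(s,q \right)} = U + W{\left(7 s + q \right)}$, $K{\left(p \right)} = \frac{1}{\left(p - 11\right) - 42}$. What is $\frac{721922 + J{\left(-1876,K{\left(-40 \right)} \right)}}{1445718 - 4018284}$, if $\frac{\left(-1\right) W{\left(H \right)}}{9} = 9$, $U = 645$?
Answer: $- \frac{11653}{41493} \approx -0.28084$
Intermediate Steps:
$W{\left(H \right)} = -81$ ($W{\left(H \right)} = \left(-9\right) 9 = -81$)
$K{\left(p \right)} = \frac{1}{-53 + p}$ ($K{\left(p \right)} = \frac{1}{\left(-11 + p\right) - 42} = \frac{1}{-53 + p}$)
$J{\left(s,q \right)} = 564$ ($J{\left(s,q \right)} = 645 - 81 = 564$)
$\frac{721922 + J{\left(-1876,K{\left(-40 \right)} \right)}}{1445718 - 4018284} = \frac{721922 + 564}{1445718 - 4018284} = \frac{722486}{-2572566} = 722486 \left(- \frac{1}{2572566}\right) = - \frac{11653}{41493}$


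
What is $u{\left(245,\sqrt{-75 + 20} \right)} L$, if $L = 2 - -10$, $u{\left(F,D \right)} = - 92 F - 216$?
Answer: $-273072$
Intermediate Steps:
$u{\left(F,D \right)} = -216 - 92 F$
$L = 12$ ($L = 2 + 10 = 12$)
$u{\left(245,\sqrt{-75 + 20} \right)} L = \left(-216 - 22540\right) 12 = \left(-22756\right) 12 = -273072$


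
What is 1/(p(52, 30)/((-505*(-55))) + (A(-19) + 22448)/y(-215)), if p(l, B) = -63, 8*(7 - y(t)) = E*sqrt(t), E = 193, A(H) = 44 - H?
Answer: 7766004986472425/25019410517993686999 - 26813297029915000*I*sqrt(215)/25019410517993686999 ≈ 0.0003104 - 0.015714*I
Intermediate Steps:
y(t) = 7 - 193*sqrt(t)/8
1/(p(52, 30)/((-505*(-55))) + (A(-19) + 22448)/y(-215)) = 1/(-63/((-505*(-55))) + ((44 - 1*(-19)) + 22448)/(7 - 193*I*sqrt(215)/8)) = 1/(-63/27775 + ((44 + 19) + 22448)/(7 - 193*I*sqrt(215)/8)) = 1/(-63*1/27775 + (63 + 22448)/(7 - 193*I*sqrt(215)/8)) = 1/(-63/27775 + 22511/(7 - 193*I*sqrt(215)/8))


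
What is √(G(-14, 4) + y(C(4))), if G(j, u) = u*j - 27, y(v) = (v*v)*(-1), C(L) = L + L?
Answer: 7*I*√3 ≈ 12.124*I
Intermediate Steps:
C(L) = 2*L
y(v) = -v² (y(v) = v²*(-1) = -v²)
G(j, u) = -27 + j*u (G(j, u) = j*u - 27 = -27 + j*u)
√(G(-14, 4) + y(C(4))) = √((-27 - 14*4) - (2*4)²) = √((-27 - 56) - 1*8²) = √(-83 - 1*64) = √(-83 - 64) = √(-147) = 7*I*√3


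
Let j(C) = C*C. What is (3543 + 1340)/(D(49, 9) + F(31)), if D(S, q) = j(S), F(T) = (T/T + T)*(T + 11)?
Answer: 4883/3745 ≈ 1.3039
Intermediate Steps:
F(T) = (1 + T)*(11 + T)
j(C) = C**2
D(S, q) = S**2
(3543 + 1340)/(D(49, 9) + F(31)) = (3543 + 1340)/(49**2 + (11 + 31**2 + 12*31)) = 4883/(2401 + (11 + 961 + 372)) = 4883/(2401 + 1344) = 4883/3745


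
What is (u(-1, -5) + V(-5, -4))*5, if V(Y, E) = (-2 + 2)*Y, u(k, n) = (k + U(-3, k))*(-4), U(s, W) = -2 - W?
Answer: 40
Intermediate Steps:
u(k, n) = 8 (u(k, n) = (k + (-2 - k))*(-4) = -2*(-4) = 8)
V(Y, E) = 0 (V(Y, E) = 0*Y = 0)
(u(-1, -5) + V(-5, -4))*5 = (8 + 0)*5 = 8*5 = 40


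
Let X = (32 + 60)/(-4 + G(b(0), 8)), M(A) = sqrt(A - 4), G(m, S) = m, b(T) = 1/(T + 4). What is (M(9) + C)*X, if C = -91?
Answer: 33488/15 - 368*sqrt(5)/15 ≈ 2177.7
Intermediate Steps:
b(T) = 1/(4 + T)
M(A) = sqrt(-4 + A)
X = -368/15 (X = (32 + 60)/(-4 + 1/(4 + 0)) = 92/(-4 + 1/4) = 92/(-15/4) = 92*(-4/15) = -368/15 ≈ -24.533)
(M(9) + C)*X = (sqrt(-4 + 9) - 91)*(-368/15) = (sqrt(5) - 91)*(-368/15) = (-91 + sqrt(5))*(-368/15) = 33488/15 - 368*sqrt(5)/15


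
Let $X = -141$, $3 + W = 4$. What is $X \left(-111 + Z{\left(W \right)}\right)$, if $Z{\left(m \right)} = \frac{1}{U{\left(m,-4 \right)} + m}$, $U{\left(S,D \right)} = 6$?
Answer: $\frac{109416}{7} \approx 15631.0$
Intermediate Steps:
$W = 1$ ($W = -3 + 4 = 1$)
$Z{\left(m \right)} = \frac{1}{6 + m}$
$X \left(-111 + Z{\left(W \right)}\right) = - 141 \left(-111 + \frac{1}{6 + 1}\right) = - 141 \left(-111 + \frac{1}{7}\right) = \left(-141\right) \left(- \frac{776}{7}\right) = \frac{109416}{7}$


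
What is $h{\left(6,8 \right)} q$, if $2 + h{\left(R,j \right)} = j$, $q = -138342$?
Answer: $-830052$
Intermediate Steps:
$h{\left(R,j \right)} = -2 + j$
$h{\left(6,8 \right)} q = \left(-2 + 8\right) \left(-138342\right) = 6 \left(-138342\right) = -830052$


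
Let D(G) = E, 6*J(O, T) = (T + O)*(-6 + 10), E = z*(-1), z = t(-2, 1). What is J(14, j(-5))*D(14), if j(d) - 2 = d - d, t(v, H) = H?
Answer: -32/3 ≈ -10.667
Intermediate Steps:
z = 1
j(d) = 2 (j(d) = 2 + (d - d) = 2 + 0 = 2)
E = -1 (E = 1*(-1) = -1)
J(O, T) = 2*O/3 + 2*T/3 (J(O, T) = ((T + O)*(-6 + 10))/6 = ((O + T)*4)/6 = (4*O + 4*T)/6 = 2*O/3 + 2*T/3)
D(G) = -1
J(14, j(-5))*D(14) = ((⅔)*14 + (⅔)*2)*(-1) = (28/3 + 4/3)*(-1) = (32/3)*(-1) = -32/3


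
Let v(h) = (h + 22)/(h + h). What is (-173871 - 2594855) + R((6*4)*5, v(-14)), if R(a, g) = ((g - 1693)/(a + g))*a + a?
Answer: -1160757094/419 ≈ -2.7703e+6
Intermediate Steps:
v(h) = (22 + h)/(2*h) (v(h) = (22 + h)/((2*h)) = (22 + h)*(1/(2*h)) = (22 + h)/(2*h))
R(a, g) = a + a*(-1693 + g)/(a + g) (R(a, g) = ((-1693 + g)/(a + g))*a + a = a*(-1693 + g)/(a + g) + a = a + a*(-1693 + g)/(a + g))
(-173871 - 2594855) + R((6*4)*5, v(-14)) = (-173871 - 2594855) + ((6*4)*5)*(-1693 + (6*4)*5 + 2*((½)*(22 - 14)/(-14)))/((6*4)*5 + (½)*(22 - 14)/(-14)) = -2768726 + (24*5)*(-1693 + 24*5 + 2*((½)*(-1/14)*8))/(24*5 + (½)*(-1/14)*8) = -2768726 + 120*(-1693 + 120 + 2*(-2/7))/(120 - 2/7) = -2768726 + 120*(-1693 + 120 - 4/7)/(838/7) = -2768726 + 120*(7/838)*(-11015/7) = -2768726 - 660900/419 = -1160757094/419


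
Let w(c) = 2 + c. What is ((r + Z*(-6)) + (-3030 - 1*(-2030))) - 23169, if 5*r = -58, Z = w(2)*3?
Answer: -121263/5 ≈ -24253.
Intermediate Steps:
Z = 12 (Z = (2 + 2)*3 = 4*3 = 12)
r = -58/5 (r = (⅕)*(-58) = -58/5 ≈ -11.600)
((r + Z*(-6)) + (-3030 - 1*(-2030))) - 23169 = ((-58/5 + 12*(-6)) + (-3030 - 1*(-2030))) - 23169 = ((-58/5 - 72) + (-3030 + 2030)) - 23169 = (-418/5 - 1000) - 23169 = -5418/5 - 23169 = -121263/5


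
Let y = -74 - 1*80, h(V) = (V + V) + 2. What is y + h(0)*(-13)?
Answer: -180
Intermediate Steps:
h(V) = 2 + 2*V (h(V) = 2*V + 2 = 2 + 2*V)
y = -154 (y = -74 - 80 = -154)
y + h(0)*(-13) = -154 + (2 + 2*0)*(-13) = -154 + (2 + 0)*(-13) = -154 + 2*(-13) = -154 - 26 = -180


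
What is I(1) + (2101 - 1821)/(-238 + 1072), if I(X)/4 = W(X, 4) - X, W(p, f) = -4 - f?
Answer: -14872/417 ≈ -35.664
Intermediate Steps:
I(X) = -32 - 4*X (I(X) = 4*((-4 - 1*4) - X) = 4*((-4 - 4) - X) = 4*(-8 - X) = -32 - 4*X)
I(1) + (2101 - 1821)/(-238 + 1072) = (-32 - 4*1) + (2101 - 1821)/(-238 + 1072) = (-32 - 4) + 280/834 = -36 + 280*(1/834) = -36 + 140/417 = -14872/417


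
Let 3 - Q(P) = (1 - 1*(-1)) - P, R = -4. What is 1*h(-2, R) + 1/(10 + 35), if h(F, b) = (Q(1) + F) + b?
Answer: -179/45 ≈ -3.9778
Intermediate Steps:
Q(P) = 1 + P (Q(P) = 3 - ((1 - 1*(-1)) - P) = 3 - ((1 + 1) - P) = 3 - (2 - P) = 3 + (-2 + P) = 1 + P)
h(F, b) = 2 + F + b (h(F, b) = ((1 + 1) + F) + b = (2 + F) + b = 2 + F + b)
1*h(-2, R) + 1/(10 + 35) = 1*(2 - 2 - 4) + 1/(10 + 35) = 1*(-4) + 1/45 = -4 + 1/45 = -179/45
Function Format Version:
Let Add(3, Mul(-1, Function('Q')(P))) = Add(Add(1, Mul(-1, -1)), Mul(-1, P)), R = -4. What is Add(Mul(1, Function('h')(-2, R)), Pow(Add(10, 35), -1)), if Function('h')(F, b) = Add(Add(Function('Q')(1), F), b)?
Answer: Rational(-179, 45) ≈ -3.9778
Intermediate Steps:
Function('Q')(P) = Add(1, P) (Function('Q')(P) = Add(3, Mul(-1, Add(Add(1, Mul(-1, -1)), Mul(-1, P)))) = Add(3, Mul(-1, Add(Add(1, 1), Mul(-1, P)))) = Add(3, Mul(-1, Add(2, Mul(-1, P)))) = Add(3, Add(-2, P)) = Add(1, P))
Function('h')(F, b) = Add(2, F, b) (Function('h')(F, b) = Add(Add(Add(1, 1), F), b) = Add(Add(2, F), b) = Add(2, F, b))
Add(Mul(1, Function('h')(-2, R)), Pow(Add(10, 35), -1)) = Add(Mul(1, Add(2, -2, -4)), Pow(Add(10, 35), -1)) = Add(Mul(1, -4), Pow(45, -1)) = Add(-4, Rational(1, 45)) = Rational(-179, 45)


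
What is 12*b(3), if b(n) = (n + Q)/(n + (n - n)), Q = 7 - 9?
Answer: 4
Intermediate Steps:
Q = -2
b(n) = (-2 + n)/n (b(n) = (n - 2)/(n + (n - n)) = (-2 + n)/(n + 0) = (-2 + n)/n)
12*b(3) = 12*((-2 + 3)/3) = 12*((⅓)*1) = 12*(⅓) = 4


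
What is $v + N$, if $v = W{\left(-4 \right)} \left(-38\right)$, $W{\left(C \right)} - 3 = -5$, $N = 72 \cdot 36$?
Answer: $2668$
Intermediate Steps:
$N = 2592$
$W{\left(C \right)} = -2$ ($W{\left(C \right)} = 3 - 5 = -2$)
$v = 76$ ($v = \left(-2\right) \left(-38\right) = 76$)
$v + N = 76 + 2592 = 2668$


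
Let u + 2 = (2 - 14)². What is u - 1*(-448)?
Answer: 590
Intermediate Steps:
u = 142 (u = -2 + (2 - 14)² = -2 + (-12)² = -2 + 144 = 142)
u - 1*(-448) = 142 - 1*(-448) = 142 + 448 = 590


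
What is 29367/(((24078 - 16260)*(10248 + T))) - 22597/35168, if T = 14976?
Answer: -30938357367/48160923104 ≈ -0.64240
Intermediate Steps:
29367/(((24078 - 16260)*(10248 + T))) - 22597/35168 = 29367/(((24078 - 16260)*(10248 + 14976))) - 22597/35168 = 29367/((7818*25224)) - 22597*1/35168 = 29367/197201232 - 22597/35168 = 29367*(1/197201232) - 22597/35168 = 3263/21911248 - 22597/35168 = -30938357367/48160923104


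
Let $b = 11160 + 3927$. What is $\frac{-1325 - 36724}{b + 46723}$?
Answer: $- \frac{38049}{61810} \approx -0.61558$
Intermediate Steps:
$b = 15087$
$\frac{-1325 - 36724}{b + 46723} = \frac{-1325 - 36724}{15087 + 46723} = - \frac{38049}{61810}$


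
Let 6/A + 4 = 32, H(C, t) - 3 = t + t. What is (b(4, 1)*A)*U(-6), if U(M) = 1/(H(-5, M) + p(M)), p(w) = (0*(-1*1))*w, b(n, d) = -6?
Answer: ⅐ ≈ 0.14286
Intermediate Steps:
H(C, t) = 3 + 2*t (H(C, t) = 3 + (t + t) = 3 + 2*t)
A = 3/14 (A = 6/(-4 + 32) = 6/28 = 6*(1/28) = 3/14 ≈ 0.21429)
p(w) = 0 (p(w) = (0*(-1))*w = 0*w = 0)
U(M) = 1/(3 + 2*M) (U(M) = 1/((3 + 2*M) + 0) = 1/(3 + 2*M))
(b(4, 1)*A)*U(-6) = (-6*3/14)/(3 + 2*(-6)) = -9/(7*(3 - 12)) = -9/7/(-9) = -9/7*(-⅑) = ⅐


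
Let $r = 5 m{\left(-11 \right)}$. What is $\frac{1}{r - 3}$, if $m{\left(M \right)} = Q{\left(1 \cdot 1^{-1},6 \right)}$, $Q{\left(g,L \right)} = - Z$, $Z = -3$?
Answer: $\frac{1}{12} \approx 0.083333$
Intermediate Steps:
$Q{\left(g,L \right)} = 3$ ($Q{\left(g,L \right)} = \left(-1\right) \left(-3\right) = 3$)
$m{\left(M \right)} = 3$
$r = 15$ ($r = 5 \cdot 3 = 15$)
$\frac{1}{r - 3} = \frac{1}{15 - 3} = \frac{1}{12}$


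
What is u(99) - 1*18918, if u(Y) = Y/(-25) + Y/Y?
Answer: -473024/25 ≈ -18921.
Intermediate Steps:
u(Y) = 1 - Y/25 (u(Y) = Y*(-1/25) + 1 = -Y/25 + 1 = 1 - Y/25)
u(99) - 1*18918 = (1 - 1/25*99) - 1*18918 = (1 - 99/25) - 18918 = -74/25 - 18918 = -473024/25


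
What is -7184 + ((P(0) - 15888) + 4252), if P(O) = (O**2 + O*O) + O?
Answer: -18820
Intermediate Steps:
P(O) = O + 2*O**2 (P(O) = (O**2 + O**2) + O = 2*O**2 + O = O + 2*O**2)
-7184 + ((P(0) - 15888) + 4252) = -7184 + ((0*(1 + 2*0) - 15888) + 4252) = -7184 + ((0*(1 + 0) - 15888) + 4252) = -7184 + ((0*1 - 15888) + 4252) = -7184 + ((0 - 15888) + 4252) = -7184 + (-15888 + 4252) = -7184 - 11636 = -18820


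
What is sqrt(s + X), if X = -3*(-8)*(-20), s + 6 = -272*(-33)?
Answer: sqrt(8490) ≈ 92.141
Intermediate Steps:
s = 8970 (s = -6 - 272*(-33) = -6 + 8976 = 8970)
X = -480 (X = 24*(-20) = -480)
sqrt(s + X) = sqrt(8970 - 480) = sqrt(8490)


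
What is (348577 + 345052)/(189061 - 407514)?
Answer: -693629/218453 ≈ -3.1752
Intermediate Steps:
(348577 + 345052)/(189061 - 407514) = 693629/(-218453) = 693629*(-1/218453) = -693629/218453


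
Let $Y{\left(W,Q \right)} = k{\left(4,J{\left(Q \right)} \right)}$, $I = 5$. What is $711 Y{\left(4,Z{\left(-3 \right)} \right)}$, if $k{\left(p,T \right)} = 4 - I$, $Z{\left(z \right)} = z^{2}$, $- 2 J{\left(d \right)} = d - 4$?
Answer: $-711$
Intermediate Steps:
$J{\left(d \right)} = 2 - \frac{d}{2}$ ($J{\left(d \right)} = - \frac{d - 4}{2} = - \frac{-4 + d}{2} = 2 - \frac{d}{2}$)
$k{\left(p,T \right)} = -1$ ($k{\left(p,T \right)} = 4 - 5 = -1$)
$Y{\left(W,Q \right)} = -1$
$711 Y{\left(4,Z{\left(-3 \right)} \right)} = 711 \left(-1\right) = -711$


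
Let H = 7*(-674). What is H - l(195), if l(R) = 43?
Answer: -4761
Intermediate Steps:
H = -4718
H - l(195) = -4718 - 1*43 = -4718 - 43 = -4761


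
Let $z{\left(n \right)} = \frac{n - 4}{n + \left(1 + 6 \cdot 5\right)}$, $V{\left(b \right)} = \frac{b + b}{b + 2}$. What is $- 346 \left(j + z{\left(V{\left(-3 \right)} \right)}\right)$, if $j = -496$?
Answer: $\frac{6349100}{37} \approx 1.716 \cdot 10^{5}$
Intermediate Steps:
$V{\left(b \right)} = \frac{2 b}{2 + b}$
$z{\left(n \right)} = \frac{-4 + n}{31 + n}$ ($z{\left(n \right)} = \frac{-4 + n}{n + \left(1 + 30\right)} = \frac{-4 + n}{n + 31} = \frac{-4 + n}{31 + n}$)
$- 346 \left(j + z{\left(V{\left(-3 \right)} \right)}\right) = - 346 \left(-496 + \frac{-4 + 2 \left(-3\right) \frac{1}{2 - 3}}{31 + 2 \left(-3\right) \frac{1}{2 - 3}}\right) = - 346 \left(-496 + \frac{-4 + 2 \left(-3\right) \frac{1}{-1}}{31 + 2 \left(-3\right) \frac{1}{-1}}\right) = - 346 \left(-496 + \frac{-4 + 2 \left(-3\right) \left(-1\right)}{31 + 2 \left(-3\right) \left(-1\right)}\right) = - 346 \left(-496 + \frac{-4 + 6}{31 + 6}\right) = - 346 \left(-496 + \frac{1}{37} \cdot 2\right) = - 346 \left(-496 + \frac{2}{37}\right) = \left(-346\right) \left(- \frac{18350}{37}\right) = \frac{6349100}{37}$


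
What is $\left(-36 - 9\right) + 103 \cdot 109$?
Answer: $11182$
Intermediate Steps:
$\left(-36 - 9\right) + 103 \cdot 109 = \left(-36 - 9\right) + 11227 = -45 + 11227 = 11182$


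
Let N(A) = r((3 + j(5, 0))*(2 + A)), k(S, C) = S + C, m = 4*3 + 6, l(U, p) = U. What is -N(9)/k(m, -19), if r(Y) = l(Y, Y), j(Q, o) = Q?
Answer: 88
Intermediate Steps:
m = 18 (m = 12 + 6 = 18)
r(Y) = Y
k(S, C) = C + S
N(A) = 16 + 8*A (N(A) = (3 + 5)*(2 + A) = 8*(2 + A) = 16 + 8*A)
-N(9)/k(m, -19) = -(16 + 8*9)/(-19 + 18) = -(16 + 72)/(-1) = -88*(-1) = -1*(-88) = 88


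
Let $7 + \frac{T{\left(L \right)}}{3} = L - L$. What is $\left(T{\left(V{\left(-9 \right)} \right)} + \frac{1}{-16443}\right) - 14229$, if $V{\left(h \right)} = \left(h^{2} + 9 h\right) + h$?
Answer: $- \frac{234312751}{16443} \approx -14250.0$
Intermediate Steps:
$V{\left(h \right)} = h^{2} + 10 h$
$T{\left(L \right)} = -21$ ($T{\left(L \right)} = -21 + 3 \left(L - L\right) = -21 + 3 \cdot 0 = -21 + 0 = -21$)
$\left(T{\left(V{\left(-9 \right)} \right)} + \frac{1}{-16443}\right) - 14229 = \left(-21 + \frac{1}{-16443}\right) - 14229 = \left(-21 - \frac{1}{16443}\right) - 14229 = - \frac{345304}{16443} - 14229 = - \frac{234312751}{16443}$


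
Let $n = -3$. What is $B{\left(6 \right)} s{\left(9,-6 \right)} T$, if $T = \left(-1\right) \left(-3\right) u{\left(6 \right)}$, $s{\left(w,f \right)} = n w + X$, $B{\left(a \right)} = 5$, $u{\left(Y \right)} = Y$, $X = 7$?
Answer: $-1800$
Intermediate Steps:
$s{\left(w,f \right)} = 7 - 3 w$ ($s{\left(w,f \right)} = - 3 w + 7 = 7 - 3 w$)
$T = 18$ ($T = \left(-1\right) \left(-3\right) 6 = 3 \cdot 6 = 18$)
$B{\left(6 \right)} s{\left(9,-6 \right)} T = 5 \left(7 - 27\right) 18 = 5 \left(-20\right) 18 = \left(-100\right) 18 = -1800$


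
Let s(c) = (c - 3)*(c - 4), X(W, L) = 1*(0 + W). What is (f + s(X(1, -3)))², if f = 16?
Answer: 484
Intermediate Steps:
X(W, L) = W (X(W, L) = 1*W = W)
s(c) = (-4 + c)*(-3 + c) (s(c) = (-3 + c)*(-4 + c) = (-4 + c)*(-3 + c))
(f + s(X(1, -3)))² = (16 + (12 + 1² - 7*1))² = (16 + (12 + 1 - 7))² = (16 + 6)² = 22² = 484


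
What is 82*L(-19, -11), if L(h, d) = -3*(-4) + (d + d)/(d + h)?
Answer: 15662/15 ≈ 1044.1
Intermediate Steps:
L(h, d) = 12 + 2*d/(d + h) (L(h, d) = 12 + (2*d)/(d + h) = 12 + 2*d/(d + h))
82*L(-19, -11) = 82*(2*(6*(-19) + 7*(-11))/(-11 - 19)) = 82*(2*(-114 - 77)/(-30)) = 82*(2*(-1/30)*(-191)) = 82*(191/15) = 15662/15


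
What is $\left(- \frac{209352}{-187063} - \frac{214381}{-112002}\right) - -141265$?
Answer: $\frac{2959767327345097}{20951430126} \approx 1.4127 \cdot 10^{5}$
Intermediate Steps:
$\left(- \frac{209352}{-187063} - \frac{214381}{-112002}\right) - -141265 = \left(\left(-209352\right) \left(- \frac{1}{187063}\right) - - \frac{214381}{112002}\right) + 141265 = \left(\frac{209352}{187063} + \frac{214381}{112002}\right) + 141265 = \frac{63550595707}{20951430126} + 141265 = \frac{2959767327345097}{20951430126}$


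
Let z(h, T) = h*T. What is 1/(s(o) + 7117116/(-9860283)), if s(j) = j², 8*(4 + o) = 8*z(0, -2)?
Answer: 3286761/50215804 ≈ 0.065453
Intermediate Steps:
z(h, T) = T*h
o = -4 (o = -4 + (8*(-2*0))/8 = -4 + (8*0)/8 = -4 + (⅛)*0 = -4 + 0 = -4)
1/(s(o) + 7117116/(-9860283)) = 1/((-4)² + 7117116/(-9860283)) = 1/(16 + 7117116*(-1/9860283)) = 1/(16 - 2372372/3286761) = 1/(50215804/3286761) = 3286761/50215804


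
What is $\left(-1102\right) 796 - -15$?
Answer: $-877177$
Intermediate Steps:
$\left(-1102\right) 796 - -15 = -877192 + \left(-18 + 33\right) = -877192 + 15 = -877177$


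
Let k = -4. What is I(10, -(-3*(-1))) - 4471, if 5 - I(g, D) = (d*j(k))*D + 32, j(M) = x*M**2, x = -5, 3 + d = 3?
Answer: -4498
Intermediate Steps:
d = 0 (d = -3 + 3 = 0)
j(M) = -5*M**2
I(g, D) = -27 (I(g, D) = 5 - ((0*(-5*(-4)**2))*D + 32) = 5 - ((0*(-5*16))*D + 32) = 5 - ((0*(-80))*D + 32) = 5 - (0*D + 32) = 5 - (0 + 32) = 5 - 1*32 = 5 - 32 = -27)
I(10, -(-3*(-1))) - 4471 = -27 - 4471 = -4498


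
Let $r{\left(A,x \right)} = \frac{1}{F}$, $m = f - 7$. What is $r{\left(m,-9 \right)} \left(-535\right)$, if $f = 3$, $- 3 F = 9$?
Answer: $\frac{535}{3} \approx 178.33$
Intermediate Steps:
$F = -3$ ($F = \left(- \frac{1}{3}\right) 9 = -3$)
$m = -4$ ($m = 3 - 7 = -4$)
$r{\left(A,x \right)} = - \frac{1}{3}$ ($r{\left(A,x \right)} = \frac{1}{-3} = - \frac{1}{3}$)
$r{\left(m,-9 \right)} \left(-535\right) = \left(- \frac{1}{3}\right) \left(-535\right) = \frac{535}{3}$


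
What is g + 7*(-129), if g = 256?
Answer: -647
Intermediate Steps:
g + 7*(-129) = 256 + 7*(-129) = 256 - 903 = -647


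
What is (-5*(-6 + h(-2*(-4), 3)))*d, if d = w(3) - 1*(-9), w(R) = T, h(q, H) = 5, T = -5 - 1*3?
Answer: 5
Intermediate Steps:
T = -8 (T = -5 - 3 = -8)
w(R) = -8
d = 1 (d = -8 - 1*(-9) = -8 + 9 = 1)
(-5*(-6 + h(-2*(-4), 3)))*d = -5*(-6 + 5)*1 = -5*(-1)*1 = 5*1 = 5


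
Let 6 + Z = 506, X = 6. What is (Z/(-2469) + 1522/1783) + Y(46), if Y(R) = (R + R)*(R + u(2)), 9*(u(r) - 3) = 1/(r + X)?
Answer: 119122384211/26413362 ≈ 4509.9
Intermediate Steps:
Z = 500 (Z = -6 + 506 = 500)
u(r) = 3 + 1/(9*(6 + r)) (u(r) = 3 + 1/(9*(r + 6)) = 3 + 1/(9*(6 + r)))
Y(R) = 2*R*(217/72 + R) (Y(R) = (R + R)*(R + (163 + 27*2)/(9*(6 + 2))) = (2*R)*(R + (1/9)*(163 + 54)/8) = (2*R)*(R + (1/9)*(1/8)*217) = (2*R)*(R + 217/72) = (2*R)*(217/72 + R) = 2*R*(217/72 + R))
(Z/(-2469) + 1522/1783) + Y(46) = (500/(-2469) + 1522/1783) + (1/36)*46*(217 + 72*46) = (500*(-1/2469) + 1522*(1/1783)) + (1/36)*46*(217 + 3312) = (-500/2469 + 1522/1783) + (1/36)*46*3529 = 2866318/4402227 + 81167/18 = 119122384211/26413362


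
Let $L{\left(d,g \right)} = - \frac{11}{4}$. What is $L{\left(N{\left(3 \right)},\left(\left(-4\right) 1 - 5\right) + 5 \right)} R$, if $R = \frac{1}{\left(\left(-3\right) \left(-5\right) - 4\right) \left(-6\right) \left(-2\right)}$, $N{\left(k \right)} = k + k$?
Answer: $- \frac{1}{48} \approx -0.020833$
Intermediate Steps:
$N{\left(k \right)} = 2 k$
$R = \frac{1}{132}$ ($R = \frac{1}{\left(15 - 4\right) \left(-6\right) \left(-2\right)} = \frac{1}{11 \left(-6\right) \left(-2\right)} = \frac{1}{\left(-66\right) \left(-2\right)} = \frac{1}{132} \approx 0.0075758$)
$L{\left(d,g \right)} = - \frac{11}{4}$ ($L{\left(d,g \right)} = \left(-11\right) \frac{1}{4} = - \frac{11}{4}$)
$L{\left(N{\left(3 \right)},\left(\left(-4\right) 1 - 5\right) + 5 \right)} R = \left(- \frac{11}{4}\right) \frac{1}{132} = - \frac{1}{48}$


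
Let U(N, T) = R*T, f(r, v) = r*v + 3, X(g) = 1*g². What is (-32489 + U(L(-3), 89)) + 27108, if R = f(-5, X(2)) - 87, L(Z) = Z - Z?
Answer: -14637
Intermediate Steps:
X(g) = g²
L(Z) = 0
f(r, v) = 3 + r*v
R = -104 (R = (3 - 5*2²) - 87 = (3 - 5*4) - 87 = (3 - 20) - 87 = -17 - 87 = -104)
U(N, T) = -104*T
(-32489 + U(L(-3), 89)) + 27108 = (-32489 - 104*89) + 27108 = (-32489 - 9256) + 27108 = -41745 + 27108 = -14637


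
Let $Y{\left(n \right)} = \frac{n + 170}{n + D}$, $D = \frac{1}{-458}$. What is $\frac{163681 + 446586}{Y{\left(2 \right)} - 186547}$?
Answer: $- \frac{558394305}{170611729} \approx -3.2729$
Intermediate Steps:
$D = - \frac{1}{458} \approx -0.0021834$
$Y{\left(n \right)} = \frac{170 + n}{- \frac{1}{458} + n}$ ($Y{\left(n \right)} = \frac{n + 170}{n - \frac{1}{458}} = \frac{170 + n}{- \frac{1}{458} + n}$)
$\frac{163681 + 446586}{Y{\left(2 \right)} - 186547} = \frac{163681 + 446586}{\frac{458 \left(170 + 2\right)}{-1 + 458 \cdot 2} - 186547} = \frac{610267}{458 \frac{1}{-1 + 916} \cdot 172 - 186547} = \frac{610267}{458 \cdot \frac{1}{915} \cdot 172 - 186547} = \frac{610267}{\frac{78776}{915} - 186547} = \frac{610267}{- \frac{170611729}{915}} = 610267 \left(- \frac{915}{170611729}\right) = - \frac{558394305}{170611729}$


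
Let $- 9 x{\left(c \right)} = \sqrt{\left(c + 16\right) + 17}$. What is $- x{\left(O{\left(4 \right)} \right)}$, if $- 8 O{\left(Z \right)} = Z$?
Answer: $\frac{\sqrt{130}}{18} \approx 0.63343$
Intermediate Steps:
$O{\left(Z \right)} = - \frac{Z}{8}$
$x{\left(c \right)} = - \frac{\sqrt{33 + c}}{9}$ ($x{\left(c \right)} = - \frac{\sqrt{\left(c + 16\right) + 17}}{9} = - \frac{\sqrt{\left(16 + c\right) + 17}}{9} = - \frac{\sqrt{33 + c}}{9}$)
$- x{\left(O{\left(4 \right)} \right)} = - \frac{\left(-1\right) \sqrt{33 - \frac{1}{2}}}{9} = - \frac{\left(-1\right) \sqrt{\frac{65}{2}}}{9} = - \frac{\left(-1\right) \frac{\sqrt{130}}{2}}{9} = - \frac{\left(-1\right) \sqrt{130}}{18} = \frac{\sqrt{130}}{18}$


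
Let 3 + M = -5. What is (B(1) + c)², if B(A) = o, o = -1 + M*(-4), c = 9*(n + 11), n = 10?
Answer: 48400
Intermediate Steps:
M = -8 (M = -3 - 5 = -8)
c = 189 (c = 9*(10 + 11) = 9*21 = 189)
o = 31 (o = -1 - 8*(-4) = -1 + 32 = 31)
B(A) = 31
(B(1) + c)² = (31 + 189)² = 220² = 48400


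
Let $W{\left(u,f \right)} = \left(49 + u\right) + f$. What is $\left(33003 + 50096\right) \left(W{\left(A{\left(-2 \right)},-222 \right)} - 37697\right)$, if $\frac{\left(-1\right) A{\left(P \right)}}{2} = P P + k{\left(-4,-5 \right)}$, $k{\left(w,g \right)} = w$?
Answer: $-3146959130$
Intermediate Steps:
$A{\left(P \right)} = 8 - 2 P^{2}$ ($A{\left(P \right)} = - 2 \left(P P - 4\right) = - 2 \left(P^{2} - 4\right) = - 2 \left(-4 + P^{2}\right) = 8 - 2 P^{2}$)
$W{\left(u,f \right)} = 49 + f + u$
$\left(33003 + 50096\right) \left(W{\left(A{\left(-2 \right)},-222 \right)} - 37697\right) = \left(33003 + 50096\right) \left(\left(49 - 222 + \left(8 - 2 \left(-2\right)^{2}\right)\right) - 37697\right) = 83099 \left(\left(49 - 222 + \left(8 - 8\right)\right) - 37697\right) = 83099 \left(\left(49 - 222 + 0\right) - 37697\right) = 83099 \left(-173 - 37697\right) = 83099 \left(-37870\right) = -3146959130$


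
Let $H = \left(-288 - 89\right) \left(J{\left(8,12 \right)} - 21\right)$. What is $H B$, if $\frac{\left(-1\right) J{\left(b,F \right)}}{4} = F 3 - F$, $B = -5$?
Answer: $-220545$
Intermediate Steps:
$J{\left(b,F \right)} = - 8 F$ ($J{\left(b,F \right)} = - 4 \left(F 3 - F\right) = - 4 \left(3 F - F\right) = - 4 \cdot 2 F = - 8 F$)
$H = 44109$ ($H = \left(-288 - 89\right) \left(\left(-8\right) 12 - 21\right) = - 377 \left(-96 - 21\right) = \left(-377\right) \left(-117\right) = 44109$)
$H B = 44109 \left(-5\right) = -220545$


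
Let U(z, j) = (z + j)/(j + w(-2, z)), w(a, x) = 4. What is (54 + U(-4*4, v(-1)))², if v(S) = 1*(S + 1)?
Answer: 2500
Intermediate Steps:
v(S) = 1 + S (v(S) = 1*(1 + S) = 1 + S)
U(z, j) = (j + z)/(4 + j) (U(z, j) = (z + j)/(j + 4) = (j + z)/(4 + j))
(54 + U(-4*4, v(-1)))² = (54 + ((1 - 1) - 4*4)/(4 + (1 - 1)))² = (54 + (0 - 16)/(4 + 0))² = (54 - 16/4)² = (54 + (¼)*(-16))² = (54 - 4)² = 50² = 2500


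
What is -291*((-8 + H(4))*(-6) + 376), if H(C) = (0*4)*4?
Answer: -123384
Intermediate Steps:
H(C) = 0 (H(C) = 0*4 = 0)
-291*((-8 + H(4))*(-6) + 376) = -291*((-8 + 0)*(-6) + 376) = -291*(-8*(-6) + 376) = -291*(48 + 376) = -291*424 = -123384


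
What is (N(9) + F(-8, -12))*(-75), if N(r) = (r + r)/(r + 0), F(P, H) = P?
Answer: 450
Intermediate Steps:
N(r) = 2 (N(r) = (2*r)/r = 2)
(N(9) + F(-8, -12))*(-75) = (2 - 8)*(-75) = -6*(-75) = 450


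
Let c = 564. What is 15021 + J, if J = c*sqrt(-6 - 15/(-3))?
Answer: 15021 + 564*I ≈ 15021.0 + 564.0*I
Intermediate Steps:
J = 564*I (J = 564*sqrt(-6 - 15/(-3)) = 564*sqrt(-6 - 15*(-1/3)) = 564*sqrt(-6 + 5) = 564*sqrt(-1) = 564*I ≈ 564.0*I)
15021 + J = 15021 + 564*I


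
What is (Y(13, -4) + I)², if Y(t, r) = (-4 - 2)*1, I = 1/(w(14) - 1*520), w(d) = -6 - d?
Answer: 10504081/291600 ≈ 36.022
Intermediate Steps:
I = -1/540 (I = 1/((-6 - 1*14) - 1*520) = 1/((-6 - 14) - 520) = 1/(-20 - 520) = 1/(-540) = -1/540 ≈ -0.0018519)
Y(t, r) = -6 (Y(t, r) = -6*1 = -6)
(Y(13, -4) + I)² = (-6 - 1/540)² = (-3241/540)² = 10504081/291600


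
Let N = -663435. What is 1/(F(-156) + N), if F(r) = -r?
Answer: -1/663279 ≈ -1.5077e-6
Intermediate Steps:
1/(F(-156) + N) = 1/(-1*(-156) - 663435) = 1/(156 - 663435) = 1/(-663279) = -1/663279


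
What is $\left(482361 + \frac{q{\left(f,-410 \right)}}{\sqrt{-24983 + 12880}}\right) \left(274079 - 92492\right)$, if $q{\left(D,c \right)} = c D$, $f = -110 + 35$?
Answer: $87590486907 - \frac{797685750 i \sqrt{247}}{247} \approx 8.759 \cdot 10^{10} - 5.0756 \cdot 10^{7} i$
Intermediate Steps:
$f = -75$
$q{\left(D,c \right)} = D c$
$\left(482361 + \frac{q{\left(f,-410 \right)}}{\sqrt{-24983 + 12880}}\right) \left(274079 - 92492\right) = \left(482361 + \frac{\left(-75\right) \left(-410\right)}{\sqrt{-24983 + 12880}}\right) \left(274079 - 92492\right) = \left(482361 + \frac{30750}{\sqrt{-12103}}\right) 181587 = \left(482361 + \frac{30750}{7 i \sqrt{247}}\right) 181587 = \left(482361 + 30750 \left(- \frac{i \sqrt{247}}{1729}\right)\right) 181587 = \left(482361 - \frac{30750 i \sqrt{247}}{1729}\right) 181587 = 87590486907 - \frac{797685750 i \sqrt{247}}{247}$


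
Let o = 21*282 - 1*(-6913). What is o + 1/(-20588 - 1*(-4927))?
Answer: 201008934/15661 ≈ 12835.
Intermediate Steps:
o = 12835 (o = 5922 + 6913 = 12835)
o + 1/(-20588 - 1*(-4927)) = 12835 + 1/(-20588 - 1*(-4927)) = 12835 + 1/(-20588 + 4927) = 12835 + 1/(-15661) = 12835 - 1/15661 = 201008934/15661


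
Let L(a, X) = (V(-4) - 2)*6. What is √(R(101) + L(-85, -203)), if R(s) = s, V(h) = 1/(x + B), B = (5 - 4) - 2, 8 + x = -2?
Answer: √10703/11 ≈ 9.4050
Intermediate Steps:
x = -10 (x = -8 - 2 = -10)
B = -1 (B = 1 - 2 = -1)
V(h) = -1/11 (V(h) = 1/(-10 - 1) = 1/(-11) = -1/11)
L(a, X) = -138/11 (L(a, X) = (-1/11 - 2)*6 = -23/11*6 = -138/11)
√(R(101) + L(-85, -203)) = √(101 - 138/11) = √(973/11) = √10703/11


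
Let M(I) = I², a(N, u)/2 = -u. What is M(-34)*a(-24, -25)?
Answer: 57800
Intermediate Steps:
a(N, u) = -2*u (a(N, u) = 2*(-u) = -2*u)
M(-34)*a(-24, -25) = (-34)²*(-2*(-25)) = 1156*50 = 57800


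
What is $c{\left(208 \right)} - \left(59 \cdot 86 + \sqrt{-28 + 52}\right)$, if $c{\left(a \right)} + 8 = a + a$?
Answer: $-4666 - 2 \sqrt{6} \approx -4670.9$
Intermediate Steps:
$c{\left(a \right)} = -8 + 2 a$ ($c{\left(a \right)} = -8 + \left(a + a\right) = -8 + 2 a$)
$c{\left(208 \right)} - \left(59 \cdot 86 + \sqrt{-28 + 52}\right) = \left(-8 + 2 \cdot 208\right) - \left(59 \cdot 86 + \sqrt{-28 + 52}\right) = \left(-8 + 416\right) - \left(5074 + \sqrt{24}\right) = 408 - \left(5074 + 2 \sqrt{6}\right) = -4666 - 2 \sqrt{6}$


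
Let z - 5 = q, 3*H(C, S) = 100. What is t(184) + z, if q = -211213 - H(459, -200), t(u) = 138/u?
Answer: -2534887/12 ≈ -2.1124e+5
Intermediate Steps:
H(C, S) = 100/3 (H(C, S) = (⅓)*100 = 100/3)
q = -633739/3 (q = -211213 - 1*100/3 = -211213 - 100/3 = -633739/3 ≈ -2.1125e+5)
z = -633724/3 (z = 5 - 633739/3 = -633724/3 ≈ -2.1124e+5)
t(184) + z = 138/184 - 633724/3 = 138*(1/184) - 633724/3 = ¾ - 633724/3 = -2534887/12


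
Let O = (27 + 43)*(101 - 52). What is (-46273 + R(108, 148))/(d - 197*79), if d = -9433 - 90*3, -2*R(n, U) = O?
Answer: 7998/4211 ≈ 1.8993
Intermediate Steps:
O = 3430 (O = 70*49 = 3430)
R(n, U) = -1715 (R(n, U) = -½*3430 = -1715)
d = -9703 (d = -9433 - 270 = -9703)
(-46273 + R(108, 148))/(d - 197*79) = (-46273 - 1715)/(-9703 - 197*79) = -47988/(-9703 - 15563) = -47988/(-25266) = -47988*(-1/25266) = 7998/4211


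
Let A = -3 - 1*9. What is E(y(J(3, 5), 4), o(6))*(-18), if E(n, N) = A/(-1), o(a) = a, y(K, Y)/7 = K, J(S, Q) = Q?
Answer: -216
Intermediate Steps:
A = -12 (A = -3 - 9 = -12)
y(K, Y) = 7*K
E(n, N) = 12 (E(n, N) = -12/(-1) = -12*(-1) = 12)
E(y(J(3, 5), 4), o(6))*(-18) = 12*(-18) = -216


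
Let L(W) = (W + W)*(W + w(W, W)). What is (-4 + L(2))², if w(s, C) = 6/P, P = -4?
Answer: 4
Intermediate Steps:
w(s, C) = -3/2 (w(s, C) = 6/(-4) = 6*(-¼) = -3/2)
L(W) = 2*W*(-3/2 + W) (L(W) = (W + W)*(W - 3/2) = (2*W)*(-3/2 + W) = 2*W*(-3/2 + W))
(-4 + L(2))² = (-4 + 2*(-3 + 2*2))² = (-4 + 2*(-3 + 4))² = (-4 + 2*1)² = (-4 + 2)² = (-2)² = 4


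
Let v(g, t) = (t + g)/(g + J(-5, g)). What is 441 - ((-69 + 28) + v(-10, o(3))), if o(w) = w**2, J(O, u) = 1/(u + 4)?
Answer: 29396/61 ≈ 481.90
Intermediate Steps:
J(O, u) = 1/(4 + u)
v(g, t) = (g + t)/(g + 1/(4 + g)) (v(g, t) = (t + g)/(g + 1/(4 + g)) = (g + t)/(g + 1/(4 + g)))
441 - ((-69 + 28) + v(-10, o(3))) = 441 - ((-69 + 28) + (4 - 10)*(-10 + 3**2)/(1 - 10*(4 - 10))) = 441 - (-41 - 6*(-10 + 9)/(1 - 10*(-6))) = 441 - (-41 - 6*(-1)/(1 + 60)) = 441 - (-41 - 6*(-1)/61) = 441 - (-41 + (1/61)*(-6)*(-1)) = 441 - (-41 + 6/61) = 441 - 1*(-2495/61) = 441 + 2495/61 = 29396/61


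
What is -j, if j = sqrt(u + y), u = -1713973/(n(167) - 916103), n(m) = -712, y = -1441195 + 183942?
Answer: -I*sqrt(1056782116179957930)/916815 ≈ -1121.3*I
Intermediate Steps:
y = -1257253
u = 1713973/916815 (u = -1713973/(-712 - 916103) = -1713973/(-916815) = -1713973*(-1/916815) = 1713973/916815 ≈ 1.8695)
j = I*sqrt(1056782116179957930)/916815 (j = sqrt(1713973/916815 - 1257253) = sqrt(-1152666695222/916815) = I*sqrt(1056782116179957930)/916815 ≈ 1121.3*I)
-j = -I*sqrt(1056782116179957930)/916815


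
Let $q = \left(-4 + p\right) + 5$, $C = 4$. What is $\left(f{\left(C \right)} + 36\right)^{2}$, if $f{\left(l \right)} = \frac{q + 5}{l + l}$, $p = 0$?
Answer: $\frac{21609}{16} \approx 1350.6$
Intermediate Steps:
$q = 1$ ($q = \left(-4 + 0\right) + 5 = -4 + 5 = 1$)
$f{\left(l \right)} = \frac{3}{l}$ ($f{\left(l \right)} = \frac{1 + 5}{l + l} = \frac{6}{2 l} = 6 \frac{1}{2 l} = \frac{3}{l}$)
$\left(f{\left(C \right)} + 36\right)^{2} = \left(\frac{3}{4} + 36\right)^{2} = \left(\frac{147}{4}\right)^{2} = \frac{21609}{16}$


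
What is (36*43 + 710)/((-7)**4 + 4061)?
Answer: 1129/3231 ≈ 0.34943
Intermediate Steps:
(36*43 + 710)/((-7)**4 + 4061) = (1548 + 710)/(2401 + 4061) = 2258/6462 = 2258*(1/6462) = 1129/3231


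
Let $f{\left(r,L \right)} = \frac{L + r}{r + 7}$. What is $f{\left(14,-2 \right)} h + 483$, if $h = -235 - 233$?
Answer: $\frac{1509}{7} \approx 215.57$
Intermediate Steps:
$h = -468$
$f{\left(r,L \right)} = \frac{L + r}{7 + r}$
$f{\left(14,-2 \right)} h + 483 = \frac{-2 + 14}{7 + 14} \left(-468\right) + 483 = \frac{1}{21} \cdot 12 \left(-468\right) + 483 = \frac{4}{7} \left(-468\right) + 483 = - \frac{1872}{7} + 483 = \frac{1509}{7}$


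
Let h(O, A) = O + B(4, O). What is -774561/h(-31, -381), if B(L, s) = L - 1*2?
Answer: 26709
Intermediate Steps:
B(L, s) = -2 + L (B(L, s) = L - 2 = -2 + L)
h(O, A) = 2 + O (h(O, A) = O + (-2 + 4) = O + 2 = 2 + O)
-774561/h(-31, -381) = -774561/(2 - 31) = -774561/(-29) = -774561*(-1/29) = 26709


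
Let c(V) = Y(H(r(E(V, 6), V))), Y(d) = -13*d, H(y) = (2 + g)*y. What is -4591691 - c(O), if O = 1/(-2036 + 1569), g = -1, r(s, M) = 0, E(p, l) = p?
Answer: -4591691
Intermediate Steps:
H(y) = y (H(y) = (2 - 1)*y = 1*y = y)
O = -1/467 (O = 1/(-467) = -1/467 ≈ -0.0021413)
c(V) = 0 (c(V) = -13*0 = 0)
-4591691 - c(O) = -4591691 - 1*0 = -4591691 + 0 = -4591691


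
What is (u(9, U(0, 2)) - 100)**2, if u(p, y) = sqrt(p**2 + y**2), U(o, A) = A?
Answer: (100 - sqrt(85))**2 ≈ 8241.1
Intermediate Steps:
(u(9, U(0, 2)) - 100)**2 = (sqrt(9**2 + 2**2) - 100)**2 = (sqrt(81 + 4) - 100)**2 = (sqrt(85) - 100)**2 = (-100 + sqrt(85))**2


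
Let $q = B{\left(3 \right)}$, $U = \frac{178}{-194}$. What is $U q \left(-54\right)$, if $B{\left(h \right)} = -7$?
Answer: $- \frac{33642}{97} \approx -346.82$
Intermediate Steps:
$U = - \frac{89}{97}$ ($U = 178 \left(- \frac{1}{194}\right) = - \frac{89}{97} \approx -0.91753$)
$q = -7$
$U q \left(-54\right) = \left(- \frac{89}{97}\right) \left(-7\right) \left(-54\right) = \frac{623}{97} \left(-54\right) = - \frac{33642}{97}$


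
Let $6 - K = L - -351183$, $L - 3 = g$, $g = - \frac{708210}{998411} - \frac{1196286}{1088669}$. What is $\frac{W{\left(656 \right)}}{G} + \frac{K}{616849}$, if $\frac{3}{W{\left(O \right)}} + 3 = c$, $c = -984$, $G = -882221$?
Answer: $- \frac{110791397040352158383602865}{194606511680302096929371419} \approx -0.56931$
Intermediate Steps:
$W{\left(O \right)} = - \frac{1}{329}$ ($W{\left(O \right)} = \frac{3}{-3 - 984} = \frac{3}{-987} = 3 \left(- \frac{1}{987}\right) = - \frac{1}{329}$)
$g = - \frac{1965391374036}{1086939104959}$ ($g = \left(-708210\right) \frac{1}{998411} - \frac{1196286}{1088669} = - \frac{708210}{998411} - \frac{1196286}{1088669} = - \frac{1965391374036}{1086939104959} \approx -1.8082$)
$L = \frac{1295425940841}{1086939104959}$ ($L = 3 - \frac{1965391374036}{1086939104959} = \frac{1295425940841}{1086939104959} \approx 1.1918$)
$K = - \frac{381709309488127584}{1086939104959}$ ($K = 6 - \left(\frac{1295425940841}{1086939104959} - -351183\right) = 6 - \left(\frac{1295425940841}{1086939104959} + 351183\right) = 6 - \frac{381715831122757338}{1086939104959} = - \frac{381709309488127584}{1086939104959} \approx -3.5118 \cdot 10^{5}$)
$\frac{W{\left(656 \right)}}{G} + \frac{K}{616849} = - \frac{1}{329 \left(-882221\right)} - \frac{381709309488127584}{1086939104959 \cdot 616849} = \left(- \frac{1}{329}\right) \left(- \frac{1}{882221}\right) - \frac{381709309488127584}{670477299954854191} = \frac{1}{290250709} - \frac{381709309488127584}{670477299954854191} = - \frac{110791397040352158383602865}{194606511680302096929371419}$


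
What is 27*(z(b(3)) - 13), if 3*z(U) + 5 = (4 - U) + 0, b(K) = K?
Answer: -387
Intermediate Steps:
z(U) = -⅓ - U/3 (z(U) = -5/3 + ((4 - U) + 0)/3 = -5/3 + (4 - U)/3 = -5/3 + (4/3 - U/3) = -⅓ - U/3)
27*(z(b(3)) - 13) = 27*((-⅓ - ⅓*3) - 13) = 27*((-⅓ - 1) - 13) = 27*(-4/3 - 13) = 27*(-43/3) = -387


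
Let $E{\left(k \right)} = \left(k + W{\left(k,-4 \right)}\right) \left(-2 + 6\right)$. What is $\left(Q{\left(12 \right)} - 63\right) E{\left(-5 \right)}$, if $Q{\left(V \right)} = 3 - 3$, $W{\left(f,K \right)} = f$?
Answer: $2520$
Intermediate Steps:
$E{\left(k \right)} = 8 k$ ($E{\left(k \right)} = \left(k + k\right) \left(-2 + 6\right) = 2 k 4 = 8 k$)
$Q{\left(V \right)} = 0$
$\left(Q{\left(12 \right)} - 63\right) E{\left(-5 \right)} = \left(0 - 63\right) 8 \left(-5\right) = \left(-63\right) \left(-40\right) = 2520$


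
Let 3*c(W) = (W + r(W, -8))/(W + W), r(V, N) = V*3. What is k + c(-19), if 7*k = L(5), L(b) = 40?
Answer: 134/21 ≈ 6.3810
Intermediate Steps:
k = 40/7 (k = (1/7)*40 = 40/7 ≈ 5.7143)
r(V, N) = 3*V
c(W) = 2/3 (c(W) = ((W + 3*W)/(W + W))/3 = ((4*W)/((2*W)))/3 = ((4*W)*(1/(2*W)))/3 = (1/3)*2 = 2/3)
k + c(-19) = 40/7 + 2/3 = 134/21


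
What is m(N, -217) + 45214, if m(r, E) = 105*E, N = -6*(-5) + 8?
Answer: 22429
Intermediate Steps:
N = 38 (N = 30 + 8 = 38)
m(N, -217) + 45214 = 105*(-217) + 45214 = -22785 + 45214 = 22429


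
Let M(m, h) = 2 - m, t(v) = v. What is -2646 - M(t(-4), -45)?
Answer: -2652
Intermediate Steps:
-2646 - M(t(-4), -45) = -2646 - (2 - 1*(-4)) = -2646 - (2 + 4) = -2646 - 1*6 = -2646 - 6 = -2652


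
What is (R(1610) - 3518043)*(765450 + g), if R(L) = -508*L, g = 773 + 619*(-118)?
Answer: -3005579441063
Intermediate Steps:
g = -72269 (g = 773 - 73042 = -72269)
(R(1610) - 3518043)*(765450 + g) = (-508*1610 - 3518043)*(765450 - 72269) = (-817880 - 3518043)*693181 = -4335923*693181 = -3005579441063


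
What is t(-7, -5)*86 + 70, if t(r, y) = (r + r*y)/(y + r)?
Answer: -392/3 ≈ -130.67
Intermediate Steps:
t(r, y) = (r + r*y)/(r + y)
t(-7, -5)*86 + 70 = -7*(1 - 5)/(-7 - 5)*86 + 70 = -7*(-4)/(-12)*86 + 70 = -7*(-1/12)*(-4)*86 + 70 = -7/3*86 + 70 = -602/3 + 70 = -392/3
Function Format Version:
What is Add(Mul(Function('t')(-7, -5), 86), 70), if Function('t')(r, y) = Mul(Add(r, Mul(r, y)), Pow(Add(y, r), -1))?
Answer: Rational(-392, 3) ≈ -130.67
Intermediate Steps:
Function('t')(r, y) = Mul(Pow(Add(r, y), -1), Add(r, Mul(r, y))) (Function('t')(r, y) = Mul(Add(r, Mul(r, y)), Pow(Add(r, y), -1)) = Mul(Pow(Add(r, y), -1), Add(r, Mul(r, y))))
Add(Mul(Function('t')(-7, -5), 86), 70) = Add(Mul(Mul(-7, Pow(Add(-7, -5), -1), Add(1, -5)), 86), 70) = Add(Mul(Mul(-7, Pow(-12, -1), -4), 86), 70) = Add(Mul(Mul(-7, Rational(-1, 12), -4), 86), 70) = Add(Mul(Rational(-7, 3), 86), 70) = Add(Rational(-602, 3), 70) = Rational(-392, 3)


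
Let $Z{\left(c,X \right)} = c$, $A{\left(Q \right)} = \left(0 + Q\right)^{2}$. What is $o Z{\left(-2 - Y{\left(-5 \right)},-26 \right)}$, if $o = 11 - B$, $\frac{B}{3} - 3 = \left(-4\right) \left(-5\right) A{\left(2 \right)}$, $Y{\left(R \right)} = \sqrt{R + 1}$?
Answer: $476 + 476 i \approx 476.0 + 476.0 i$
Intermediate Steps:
$Y{\left(R \right)} = \sqrt{1 + R}$
$A{\left(Q \right)} = Q^{2}$
$B = 249$ ($B = 9 + 3 \left(-4\right) \left(-5\right) 2^{2} = 9 + 3 \cdot 20 \cdot 4 = 9 + 3 \cdot 80 = 9 + 240 = 249$)
$o = -238$ ($o = 11 - 249 = -238$)
$o Z{\left(-2 - Y{\left(-5 \right)},-26 \right)} = - 238 \left(-2 - \sqrt{1 - 5}\right) = - 238 \left(-2 - \sqrt{-4}\right) = - 238 \left(-2 - 2 i\right) = 476 + 476 i$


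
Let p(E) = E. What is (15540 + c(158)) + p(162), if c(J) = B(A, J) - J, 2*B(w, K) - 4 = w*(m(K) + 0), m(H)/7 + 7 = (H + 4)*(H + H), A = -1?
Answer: -327203/2 ≈ -1.6360e+5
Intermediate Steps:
m(H) = -49 + 14*H*(4 + H) (m(H) = -49 + 7*((H + 4)*(H + H)) = -49 + 7*((4 + H)*(2*H)) = -49 + 7*(2*H*(4 + H)) = -49 + 14*H*(4 + H))
B(w, K) = 2 + w*(-49 + 14*K² + 56*K)/2 (B(w, K) = 2 + (w*((-49 + 14*K² + 56*K) + 0))/2 = 2 + (w*(-49 + 14*K² + 56*K))/2 = 2 + w*(-49 + 14*K² + 56*K)/2)
c(J) = 53/2 - 29*J - 7*J² (c(J) = (2 + (7/2)*(-1)*(-7 + 2*J² + 8*J)) - J = (2 + (49/2 - 28*J - 7*J²)) - J = (53/2 - 28*J - 7*J²) - J = 53/2 - 29*J - 7*J²)
(15540 + c(158)) + p(162) = (15540 + (53/2 - 29*158 - 7*158²)) + 162 = (15540 + (53/2 - 4582 - 7*24964)) + 162 = (15540 + (53/2 - 4582 - 174748)) + 162 = (15540 - 358607/2) + 162 = -327527/2 + 162 = -327203/2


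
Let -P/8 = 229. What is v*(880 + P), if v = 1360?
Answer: -1294720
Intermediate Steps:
P = -1832 (P = -8*229 = -1832)
v*(880 + P) = 1360*(880 - 1832) = 1360*(-952) = -1294720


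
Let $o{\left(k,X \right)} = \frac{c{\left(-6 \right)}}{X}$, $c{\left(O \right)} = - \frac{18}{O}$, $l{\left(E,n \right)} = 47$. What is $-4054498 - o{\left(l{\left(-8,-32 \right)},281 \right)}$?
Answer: $- \frac{1139313941}{281} \approx -4.0545 \cdot 10^{6}$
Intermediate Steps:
$o{\left(k,X \right)} = \frac{3}{X}$ ($o{\left(k,X \right)} = \frac{\left(-18\right) \frac{1}{-6}}{X} = \frac{\left(-18\right) \left(- \frac{1}{6}\right)}{X} = \frac{3}{X}$)
$-4054498 - o{\left(l{\left(-8,-32 \right)},281 \right)} = -4054498 - \frac{3}{281} = - \frac{1139313941}{281}$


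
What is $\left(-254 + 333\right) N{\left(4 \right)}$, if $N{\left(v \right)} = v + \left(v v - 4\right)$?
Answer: $1264$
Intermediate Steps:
$N{\left(v \right)} = -4 + v + v^{2}$ ($N{\left(v \right)} = v + \left(v^{2} - 4\right) = v + \left(-4 + v^{2}\right) = -4 + v + v^{2}$)
$\left(-254 + 333\right) N{\left(4 \right)} = \left(-254 + 333\right) \left(-4 + 4 + 4^{2}\right) = 79 \left(-4 + 4 + 16\right) = 79 \cdot 16 = 1264$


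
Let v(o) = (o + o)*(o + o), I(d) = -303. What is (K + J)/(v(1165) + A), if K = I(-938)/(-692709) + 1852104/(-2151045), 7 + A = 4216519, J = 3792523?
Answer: 313946716916621123/798451615941658770 ≈ 0.39319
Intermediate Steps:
A = 4216512 (A = -7 + 4216519 = 4216512)
K = -142479704789/165560914545 (K = -303/(-692709) + 1852104/(-2151045) = -303*(-1/692709) + 1852104*(-1/2151045) = 101/230903 - 617368/717015 = -142479704789/165560914545 ≈ -0.86059)
v(o) = 4*o² (v(o) = (2*o)*(2*o) = 4*o²)
(K + J)/(v(1165) + A) = (-142479704789/165560914545 + 3792523)/(4*1165² + 4216512) = 627893433833242246/(165560914545*(4*1357225 + 4216512)) = 627893433833242246/(165560914545*(5428900 + 4216512)) = (627893433833242246/165560914545)/9645412 = (627893433833242246/165560914545)*(1/9645412) = 313946716916621123/798451615941658770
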